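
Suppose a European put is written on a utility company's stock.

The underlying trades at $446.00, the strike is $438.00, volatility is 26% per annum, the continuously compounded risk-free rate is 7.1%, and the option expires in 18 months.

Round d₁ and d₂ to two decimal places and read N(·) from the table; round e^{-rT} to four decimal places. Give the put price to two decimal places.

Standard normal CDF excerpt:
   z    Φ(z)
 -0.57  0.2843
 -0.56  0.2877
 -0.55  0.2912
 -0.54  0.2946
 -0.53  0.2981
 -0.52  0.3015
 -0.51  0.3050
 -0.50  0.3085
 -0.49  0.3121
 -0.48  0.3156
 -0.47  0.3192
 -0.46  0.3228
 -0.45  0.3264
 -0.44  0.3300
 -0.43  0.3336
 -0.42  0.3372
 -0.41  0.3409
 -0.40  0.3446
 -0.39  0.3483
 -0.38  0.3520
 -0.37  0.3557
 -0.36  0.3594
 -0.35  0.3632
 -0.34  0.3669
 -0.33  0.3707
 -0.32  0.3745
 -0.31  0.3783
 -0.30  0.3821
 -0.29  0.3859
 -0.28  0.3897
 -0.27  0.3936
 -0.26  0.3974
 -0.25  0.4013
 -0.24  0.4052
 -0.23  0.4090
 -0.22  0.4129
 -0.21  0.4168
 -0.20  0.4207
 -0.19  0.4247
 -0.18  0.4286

$31.17

σ√T = 0.26 × 1.2247 = 0.3184
d₁ = [ln(446/438) + (0.071 + 0.26²/2)·1.5] / 0.3184 = [0.0181 + 0.1572] / 0.3184 = 0.5505 ≈ 0.55
d₂ = d₁ − σ√T = 0.5505 − 0.3184 = 0.2321 ≈ 0.23
e^(−rT) = e^(−0.071·1.5) = 0.8990
N(−d₂) = N(-0.23) = 0.4090;  N(−d₁) = N(-0.55) = 0.2912
P = 438·0.8990·0.4090 − 446·0.2912 = 161.0487 − 129.8752 = 31.1735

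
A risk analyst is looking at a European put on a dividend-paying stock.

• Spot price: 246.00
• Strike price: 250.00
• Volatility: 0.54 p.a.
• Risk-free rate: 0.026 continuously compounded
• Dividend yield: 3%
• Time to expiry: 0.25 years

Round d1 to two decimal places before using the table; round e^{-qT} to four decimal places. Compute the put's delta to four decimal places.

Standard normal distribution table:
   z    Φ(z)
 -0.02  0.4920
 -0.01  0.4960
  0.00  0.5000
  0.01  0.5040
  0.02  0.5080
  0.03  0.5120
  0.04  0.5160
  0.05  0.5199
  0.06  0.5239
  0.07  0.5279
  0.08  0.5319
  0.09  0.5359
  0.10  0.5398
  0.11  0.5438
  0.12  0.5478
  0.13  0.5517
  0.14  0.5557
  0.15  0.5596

σ√T = 0.54·√0.25 = 0.2700
d₁ = [ln(246/250) + (0.026 − 0.03 + 0.54²/2)·0.25] / 0.2700 = [-0.0161 + 0.0355] / 0.2700 = 0.0716 ≈ 0.07
N(d₁) = N(0.07) = 0.5279
Δ_put = e^(−qT)·(N(d₁) − 1) = 0.9925·(0.5279 − 1) = -0.4686

-0.4686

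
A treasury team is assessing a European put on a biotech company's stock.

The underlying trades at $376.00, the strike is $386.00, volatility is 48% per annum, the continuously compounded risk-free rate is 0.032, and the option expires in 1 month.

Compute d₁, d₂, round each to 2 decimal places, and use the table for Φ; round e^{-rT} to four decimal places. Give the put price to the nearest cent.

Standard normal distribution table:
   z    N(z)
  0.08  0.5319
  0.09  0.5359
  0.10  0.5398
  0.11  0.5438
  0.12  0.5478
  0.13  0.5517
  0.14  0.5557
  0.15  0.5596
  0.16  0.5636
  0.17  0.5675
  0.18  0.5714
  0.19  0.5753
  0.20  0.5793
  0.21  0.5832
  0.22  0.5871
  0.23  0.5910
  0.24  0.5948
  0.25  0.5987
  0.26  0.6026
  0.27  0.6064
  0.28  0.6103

σ√T = 0.48 × 0.2887 = 0.1386
d₁ = [ln(376/386) + (0.032 + 0.48²/2)·0.08333] / 0.1386 = [-0.0262 + 0.0123] / 0.1386 = -0.1009 → -0.10
d₂ = d₁ − σ√T = -0.1009 − 0.1386 = -0.2395 → -0.24
e^(−rT) = e^(−0.032·0.08333) = 0.9973
P = 386·0.9973·N(0.24) − 376·N(0.10) = 386·0.9973·0.5948 − 376·0.5398 = 228.9729 − 202.9648 = 26.0081

$26.01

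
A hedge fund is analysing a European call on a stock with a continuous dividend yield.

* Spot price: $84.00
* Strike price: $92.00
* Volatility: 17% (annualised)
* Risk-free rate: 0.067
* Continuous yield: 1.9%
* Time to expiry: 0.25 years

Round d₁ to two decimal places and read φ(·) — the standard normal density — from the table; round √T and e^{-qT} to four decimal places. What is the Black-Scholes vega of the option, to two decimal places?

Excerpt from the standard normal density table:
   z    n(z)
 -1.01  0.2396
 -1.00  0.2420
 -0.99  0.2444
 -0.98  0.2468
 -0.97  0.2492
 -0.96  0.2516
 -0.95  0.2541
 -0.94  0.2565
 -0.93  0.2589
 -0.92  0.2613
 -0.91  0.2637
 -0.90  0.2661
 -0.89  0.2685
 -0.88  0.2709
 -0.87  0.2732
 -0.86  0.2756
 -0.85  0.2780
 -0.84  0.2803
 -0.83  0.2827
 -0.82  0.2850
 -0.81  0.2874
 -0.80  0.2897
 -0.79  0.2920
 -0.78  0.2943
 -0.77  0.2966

σ√T = 0.17·√0.25 = 0.0850
d₁ = [ln(84/92) + (0.067 − 0.019 + 0.17²/2)·0.25] / 0.0850 = [-0.0910 + 0.0156] / 0.0850 = -0.8866 → -0.89
√T = √0.25 = 0.5000
φ(d₁) = φ(-0.89) = 0.2685
e^(−qT) = e^(−0.019·0.25) = 0.9953
vega = S·e^(−qT)·φ(d₁)·√T = 84·0.9953·0.2685·0.5000 = 11.2240

11.22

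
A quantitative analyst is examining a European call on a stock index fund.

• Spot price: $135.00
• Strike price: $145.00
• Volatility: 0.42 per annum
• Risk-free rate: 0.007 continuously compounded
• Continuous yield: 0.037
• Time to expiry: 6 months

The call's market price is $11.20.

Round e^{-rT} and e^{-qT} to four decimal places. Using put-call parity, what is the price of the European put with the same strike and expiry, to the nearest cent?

$23.16

e^(−qT) = e^(−0.037·0.5) = 0.9817;  e^(−rT) = e^(−0.007·0.5) = 0.9965
Put-call parity: C − P = S·e^(−qT) − K·e^(−rT) = 135·0.9817 − 145·0.9965 = 132.5295 − 144.4925 = -11.9630
P = C − (C − P) = 11.20 − (-11.9630) = 23.1630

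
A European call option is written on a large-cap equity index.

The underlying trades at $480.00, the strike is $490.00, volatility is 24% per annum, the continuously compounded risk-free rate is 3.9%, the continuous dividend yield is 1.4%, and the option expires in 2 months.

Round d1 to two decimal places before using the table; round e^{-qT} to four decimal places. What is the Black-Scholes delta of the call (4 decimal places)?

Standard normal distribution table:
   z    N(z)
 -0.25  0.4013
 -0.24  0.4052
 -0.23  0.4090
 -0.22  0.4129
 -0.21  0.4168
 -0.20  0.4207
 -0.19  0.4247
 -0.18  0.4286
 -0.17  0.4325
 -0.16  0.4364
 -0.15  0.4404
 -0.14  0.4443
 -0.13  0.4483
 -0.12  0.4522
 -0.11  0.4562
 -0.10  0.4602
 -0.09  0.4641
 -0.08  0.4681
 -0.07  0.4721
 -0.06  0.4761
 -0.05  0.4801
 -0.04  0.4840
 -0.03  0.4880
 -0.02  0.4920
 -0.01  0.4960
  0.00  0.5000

0.4512

σ√T = 0.24·√0.1667 = 0.0980
d₁ = [ln(480/490) + (0.039 − 0.014 + 0.24²/2)·0.1667] / 0.0980 = [-0.0206 + 0.0090] / 0.0980 = -0.1189 which rounds to -0.12
N(d₁) = N(-0.12) = 0.4522
Δ_call = e^(−qT)·N(d₁) = 0.9977·0.4522 = 0.4512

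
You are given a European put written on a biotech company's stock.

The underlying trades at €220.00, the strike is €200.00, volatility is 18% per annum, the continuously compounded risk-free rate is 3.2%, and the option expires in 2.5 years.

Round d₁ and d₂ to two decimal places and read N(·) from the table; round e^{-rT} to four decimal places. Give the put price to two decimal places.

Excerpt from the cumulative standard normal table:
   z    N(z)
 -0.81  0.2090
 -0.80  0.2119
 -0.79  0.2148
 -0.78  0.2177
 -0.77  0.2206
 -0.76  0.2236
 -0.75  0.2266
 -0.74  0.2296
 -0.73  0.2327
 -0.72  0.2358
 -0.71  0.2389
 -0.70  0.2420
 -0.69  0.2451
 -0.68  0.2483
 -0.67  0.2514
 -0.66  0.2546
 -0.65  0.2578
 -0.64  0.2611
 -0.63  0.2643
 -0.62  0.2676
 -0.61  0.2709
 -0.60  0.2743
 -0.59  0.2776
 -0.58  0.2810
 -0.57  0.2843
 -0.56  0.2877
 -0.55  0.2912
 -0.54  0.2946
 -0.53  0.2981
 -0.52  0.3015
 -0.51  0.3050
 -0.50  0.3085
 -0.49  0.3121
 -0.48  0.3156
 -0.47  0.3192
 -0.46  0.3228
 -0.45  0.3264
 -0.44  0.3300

€9.74

σ√T = 0.18 × 1.5811 = 0.2846
d₁ = [ln(220/200) + (0.032 + 0.18²/2)·2.5] / 0.2846 = [0.0953 + 0.1205] / 0.2846 = 0.7583 which rounds to 0.76
d₂ = d₁ − σ√T = 0.7583 − 0.2846 = 0.4737 which rounds to 0.47
exp(−rT) = exp(−0.032·2.5) = 0.9231
N(−d₂) = N(-0.47) = 0.3192;  N(−d₁) = N(-0.76) = 0.2236
P = 200·0.9231·0.3192 − 220·0.2236 = 58.9307 − 49.1920 = 9.7387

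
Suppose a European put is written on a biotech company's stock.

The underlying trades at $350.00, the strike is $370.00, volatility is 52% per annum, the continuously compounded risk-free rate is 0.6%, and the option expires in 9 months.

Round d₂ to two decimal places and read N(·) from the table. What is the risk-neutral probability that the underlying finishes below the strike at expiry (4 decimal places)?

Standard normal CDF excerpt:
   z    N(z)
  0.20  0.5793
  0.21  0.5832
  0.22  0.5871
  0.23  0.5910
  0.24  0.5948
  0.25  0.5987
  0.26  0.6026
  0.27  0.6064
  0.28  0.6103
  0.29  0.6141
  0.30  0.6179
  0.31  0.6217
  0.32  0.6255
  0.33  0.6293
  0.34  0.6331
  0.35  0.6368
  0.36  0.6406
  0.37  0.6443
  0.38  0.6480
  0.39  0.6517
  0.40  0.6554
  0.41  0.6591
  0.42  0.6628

0.6331

σ√T = 0.52 × 0.8660 = 0.4503
d₁ = [ln(350/370) + (0.006 + ½·0.52²)·0.75] / (σ√T) = (-0.0556 + 0.1059) / 0.4503 = 0.1118 ≈ 0.11
d₂ = 0.1118 − 0.4503 = -0.3386 ≈ -0.34
Risk-neutral Pr[S_T < K] = N(−d₂) = N(0.34) = 0.6331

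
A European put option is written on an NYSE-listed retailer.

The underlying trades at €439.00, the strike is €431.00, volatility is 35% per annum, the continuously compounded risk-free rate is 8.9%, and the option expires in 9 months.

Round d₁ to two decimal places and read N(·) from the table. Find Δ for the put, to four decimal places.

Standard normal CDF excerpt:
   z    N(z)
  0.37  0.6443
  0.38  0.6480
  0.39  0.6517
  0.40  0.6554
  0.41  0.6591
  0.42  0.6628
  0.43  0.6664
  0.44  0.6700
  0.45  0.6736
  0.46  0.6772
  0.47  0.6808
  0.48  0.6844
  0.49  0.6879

-0.3336

T = 0.75;  σ√T = 0.3031
ln(S/K) + (r + σ²/2)T = ln(439/431) + (0.089 + 0.35²/2)·0.75 = 0.0184 + 0.1127 = 0.1311
d₁ = 0.1311 / 0.3031 = 0.4324 → 0.43
N(d₁) = N(0.43) = 0.6664
Δ_put = N(d₁) − 1 = 0.6664 − 1 = -0.3336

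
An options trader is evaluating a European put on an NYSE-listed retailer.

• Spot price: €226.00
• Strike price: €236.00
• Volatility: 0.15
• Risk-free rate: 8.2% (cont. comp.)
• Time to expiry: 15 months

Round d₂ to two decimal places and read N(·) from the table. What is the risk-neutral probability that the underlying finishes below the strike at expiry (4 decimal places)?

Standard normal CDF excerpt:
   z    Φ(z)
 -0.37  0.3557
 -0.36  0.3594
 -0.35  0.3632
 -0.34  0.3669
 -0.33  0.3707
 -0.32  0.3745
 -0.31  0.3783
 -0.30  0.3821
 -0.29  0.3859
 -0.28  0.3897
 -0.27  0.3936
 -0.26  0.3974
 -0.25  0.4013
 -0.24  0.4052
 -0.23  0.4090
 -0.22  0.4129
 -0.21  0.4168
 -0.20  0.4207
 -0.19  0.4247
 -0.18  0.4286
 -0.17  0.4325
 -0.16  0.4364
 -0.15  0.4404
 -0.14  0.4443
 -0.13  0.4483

0.3936

σ√T = 0.15 × 1.1180 = 0.1677
d₁ = [ln(226/236) + (0.082 + 0.15²/2)·1.25] / 0.1677 = [-0.0433 + 0.1166] / 0.1677 = 0.4369 → 0.44
d₂ = d₁ − σ√T = 0.4369 − 0.1677 = 0.2692 → 0.27
Risk-neutral Pr[S_T < K] = N(−d₂) = N(-0.27) = 0.3936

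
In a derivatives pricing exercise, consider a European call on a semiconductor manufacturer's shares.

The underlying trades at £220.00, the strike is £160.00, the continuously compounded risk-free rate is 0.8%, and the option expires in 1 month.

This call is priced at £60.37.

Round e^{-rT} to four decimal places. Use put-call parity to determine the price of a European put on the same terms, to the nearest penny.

e^(−rT) = e^(−0.008·0.08333) = 0.9993
Put-call parity: C − P = S − K·e^(−rT) = 220 − 160·0.9993 = 220 − 159.8880 = 60.1120
P = C − (C − P) = 60.37 − (60.1120) = 0.2580

£0.26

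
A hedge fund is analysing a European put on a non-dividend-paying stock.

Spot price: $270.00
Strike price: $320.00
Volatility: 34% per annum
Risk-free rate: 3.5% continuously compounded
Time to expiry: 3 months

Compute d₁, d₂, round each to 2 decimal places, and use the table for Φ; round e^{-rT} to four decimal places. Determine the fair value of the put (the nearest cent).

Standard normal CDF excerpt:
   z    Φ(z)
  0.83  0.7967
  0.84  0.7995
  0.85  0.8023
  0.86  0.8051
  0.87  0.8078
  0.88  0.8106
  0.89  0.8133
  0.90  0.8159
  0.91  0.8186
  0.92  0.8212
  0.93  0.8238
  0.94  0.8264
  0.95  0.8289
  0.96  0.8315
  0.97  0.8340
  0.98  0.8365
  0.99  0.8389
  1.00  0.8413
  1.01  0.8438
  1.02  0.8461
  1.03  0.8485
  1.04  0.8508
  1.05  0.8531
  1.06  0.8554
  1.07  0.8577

T = 0.25;  σ√T = 0.1700
d₁ = [ln(270/320) + (0.035 + 0.34²/2)·0.25] / 0.1700 = [-0.1699 + 0.0232] / 0.1700 = -0.8629 ⇒ -0.86
d₂ = d₁ − σ√T = -0.8629 − 0.1700 = -1.0329 ⇒ -1.03
e^(−rT) = e^(−0.035·0.25) = 0.9913
P = 320·0.9913·N(1.03) − 270·N(0.86) = 320·0.9913·0.8485 − 270·0.8051 = 269.1578 − 217.3770 = 51.7808

$51.78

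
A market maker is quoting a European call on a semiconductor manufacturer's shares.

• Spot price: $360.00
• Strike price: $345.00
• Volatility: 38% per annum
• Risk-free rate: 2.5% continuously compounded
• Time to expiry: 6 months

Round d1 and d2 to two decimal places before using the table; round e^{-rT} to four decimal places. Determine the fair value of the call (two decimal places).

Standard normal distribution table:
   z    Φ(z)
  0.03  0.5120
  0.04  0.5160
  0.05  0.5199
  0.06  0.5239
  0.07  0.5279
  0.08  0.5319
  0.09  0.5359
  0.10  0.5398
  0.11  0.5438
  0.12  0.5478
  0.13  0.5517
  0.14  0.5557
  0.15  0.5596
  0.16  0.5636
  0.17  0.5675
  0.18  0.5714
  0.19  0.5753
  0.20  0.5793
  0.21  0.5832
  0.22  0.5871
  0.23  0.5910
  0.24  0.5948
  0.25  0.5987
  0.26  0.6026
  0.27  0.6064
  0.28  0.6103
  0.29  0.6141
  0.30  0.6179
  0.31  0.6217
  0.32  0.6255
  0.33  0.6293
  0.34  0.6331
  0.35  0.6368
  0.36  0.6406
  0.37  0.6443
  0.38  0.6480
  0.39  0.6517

$48.05

σ√T = 0.38 × 0.7071 = 0.2687
ln(S/K) + (r + σ²/2)T = ln(360/345) + (0.025 + 0.38²/2)·0.5 = 0.0426 + 0.0486 = 0.0912
d₁ = 0.0912 / 0.2687 = 0.3393 ⇒ 0.34
d₂ = d₁ − σ√T = 0.3393 − 0.2687 = 0.0706 ⇒ 0.07
e^(−rT) = e^(−0.025·0.5) = 0.9876
N(d₁) = N(0.34) = 0.6331;  N(d₂) = N(0.07) = 0.5279
C = 360·0.6331 − 345·0.9876·0.5279 = 227.9160 − 179.8671 = 48.0489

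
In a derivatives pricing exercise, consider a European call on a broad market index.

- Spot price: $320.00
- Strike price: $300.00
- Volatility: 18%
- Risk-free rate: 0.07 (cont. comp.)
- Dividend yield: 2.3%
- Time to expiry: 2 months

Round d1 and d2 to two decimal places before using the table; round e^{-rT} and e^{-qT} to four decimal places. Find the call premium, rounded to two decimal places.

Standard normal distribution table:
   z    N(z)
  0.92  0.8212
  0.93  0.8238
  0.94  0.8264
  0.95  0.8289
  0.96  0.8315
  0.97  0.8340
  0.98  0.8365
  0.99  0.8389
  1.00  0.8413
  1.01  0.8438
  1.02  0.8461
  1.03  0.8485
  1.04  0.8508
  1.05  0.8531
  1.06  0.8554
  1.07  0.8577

$23.94

T = 0.1667;  σ√T = 0.0735
ln(S/K) + (r − q + σ²/2)T = ln(320/300) + (0.07 − 0.023 + 0.18²/2)·0.1667 = 0.0645 + 0.0105 = 0.0751
d₁ = 0.0751 / 0.0735 = 1.0216 → 1.02
d₂ = d₁ − σ√T = 1.0216 − 0.0735 = 0.9481 → 0.95
e^(−qT) = e^(−0.023·0.1667) = 0.9962;  e^(−rT) = e^(−0.07·0.1667) = 0.9884
N(d₁) = N(1.02) = 0.8461;  N(d₂) = N(0.95) = 0.8289
C = 320·0.9962·0.8461 − 300·0.9884·0.8289 = 269.7231 − 245.7854 = 23.9377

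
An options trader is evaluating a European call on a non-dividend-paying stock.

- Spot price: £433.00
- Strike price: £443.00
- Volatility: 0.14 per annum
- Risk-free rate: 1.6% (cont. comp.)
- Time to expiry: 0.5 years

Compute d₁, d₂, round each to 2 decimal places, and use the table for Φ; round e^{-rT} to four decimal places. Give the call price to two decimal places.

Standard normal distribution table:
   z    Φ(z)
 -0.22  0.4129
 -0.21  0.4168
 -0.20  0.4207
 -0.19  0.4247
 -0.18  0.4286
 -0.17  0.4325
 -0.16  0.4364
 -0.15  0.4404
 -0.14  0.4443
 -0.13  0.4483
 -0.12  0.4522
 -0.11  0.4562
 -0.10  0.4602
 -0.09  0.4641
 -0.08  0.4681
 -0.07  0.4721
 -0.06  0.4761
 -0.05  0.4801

σ√T = 0.14·√0.5 = 0.0990
d₁ = [ln(433/443) + (0.016 + ½·0.14²)·0.5] / (σ√T) = (-0.0228 + 0.0129) / 0.0990 = -0.1003 which rounds to -0.10
d₂ = -0.1003 − 0.0990 = -0.1993 which rounds to -0.20
e^(−rT) = e^(−0.016·0.5) = 0.9920
N(d₁) = N(-0.10) = 0.4602;  N(d₂) = N(-0.20) = 0.4207
C = 433·0.4602 − 443·0.9920·0.4207 = 199.2666 − 184.8791 = 14.3875

£14.39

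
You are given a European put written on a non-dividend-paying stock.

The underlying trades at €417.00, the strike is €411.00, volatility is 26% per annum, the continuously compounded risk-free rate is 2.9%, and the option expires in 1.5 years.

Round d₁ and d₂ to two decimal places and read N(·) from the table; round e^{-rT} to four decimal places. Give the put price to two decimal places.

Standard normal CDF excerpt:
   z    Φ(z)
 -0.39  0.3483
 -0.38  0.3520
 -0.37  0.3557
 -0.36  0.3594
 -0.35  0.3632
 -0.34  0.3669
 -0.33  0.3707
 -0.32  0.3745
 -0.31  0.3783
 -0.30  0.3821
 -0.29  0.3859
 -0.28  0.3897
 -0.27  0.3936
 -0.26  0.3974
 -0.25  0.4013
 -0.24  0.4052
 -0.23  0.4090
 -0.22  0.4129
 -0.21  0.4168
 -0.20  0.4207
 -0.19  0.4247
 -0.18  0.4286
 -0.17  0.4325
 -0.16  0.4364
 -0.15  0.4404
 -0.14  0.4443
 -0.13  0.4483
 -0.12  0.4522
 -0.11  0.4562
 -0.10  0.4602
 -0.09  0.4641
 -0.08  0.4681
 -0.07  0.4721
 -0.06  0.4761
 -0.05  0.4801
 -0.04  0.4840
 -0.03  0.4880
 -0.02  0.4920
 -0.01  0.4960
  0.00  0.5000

€40.60

T = 1.5;  σ√T = 0.3184
d₁ = [ln(417/411) + (0.029 + 0.26²/2)·1.5] / 0.3184 = [0.0145 + 0.0942] / 0.3184 = 0.3413 ≈ 0.34
d₂ = d₁ − σ√T = 0.3413 − 0.3184 = 0.0229 ≈ 0.02
exp(−rT) = exp(−0.029·1.5) = 0.9574
P = 411·0.9574·N(-0.02) − 417·N(-0.34) = 411·0.9574·0.4920 − 417·0.3669 = 193.5978 − 152.9973 = 40.6005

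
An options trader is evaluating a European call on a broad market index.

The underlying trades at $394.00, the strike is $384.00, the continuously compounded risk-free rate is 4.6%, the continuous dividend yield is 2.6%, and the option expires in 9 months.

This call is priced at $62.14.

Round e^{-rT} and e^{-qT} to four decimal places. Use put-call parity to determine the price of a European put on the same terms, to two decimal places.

e^(−qT) = e^(−0.026·0.75) = 0.9807;  e^(−rT) = e^(−0.046·0.75) = 0.9661
Put-call parity: C − P = S·e^(−qT) − K·e^(−rT) = 394·0.9807 − 384·0.9661 = 386.3958 − 370.9824 = 15.4134
P = C − (C − P) = 62.14 − (15.4134) = 46.7266

$46.73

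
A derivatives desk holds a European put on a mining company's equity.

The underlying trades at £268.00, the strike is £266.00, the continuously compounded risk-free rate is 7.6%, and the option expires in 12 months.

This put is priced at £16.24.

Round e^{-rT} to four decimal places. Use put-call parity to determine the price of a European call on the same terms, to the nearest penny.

£37.71

exp(−rT) = exp(−0.076·1) = 0.9268
Put-call parity: C − P = S − K·e^(−rT) = 268 − 266·0.9268 = 268 − 246.5288 = 21.4712
C = P + (C − P) = 16.24 + (21.4712) = 37.7112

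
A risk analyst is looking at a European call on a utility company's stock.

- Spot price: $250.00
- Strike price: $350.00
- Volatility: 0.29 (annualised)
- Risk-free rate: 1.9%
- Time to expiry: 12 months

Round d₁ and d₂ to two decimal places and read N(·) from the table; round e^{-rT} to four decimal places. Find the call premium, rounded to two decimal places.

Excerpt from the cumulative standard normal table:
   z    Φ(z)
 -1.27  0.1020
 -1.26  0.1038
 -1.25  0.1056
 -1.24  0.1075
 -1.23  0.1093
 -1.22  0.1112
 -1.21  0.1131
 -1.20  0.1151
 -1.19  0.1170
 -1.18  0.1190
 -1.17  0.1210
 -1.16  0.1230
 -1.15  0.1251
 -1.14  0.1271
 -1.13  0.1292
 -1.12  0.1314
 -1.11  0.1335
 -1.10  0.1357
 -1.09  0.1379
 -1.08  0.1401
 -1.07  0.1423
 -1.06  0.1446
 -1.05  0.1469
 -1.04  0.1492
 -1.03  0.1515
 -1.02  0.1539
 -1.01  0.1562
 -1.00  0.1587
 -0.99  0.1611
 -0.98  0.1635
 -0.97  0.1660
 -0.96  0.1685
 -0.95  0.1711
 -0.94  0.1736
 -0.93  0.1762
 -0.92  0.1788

$5.86

σ√T = 0.29·√1 = 0.2900
d₁ = [ln(250/350) + (0.019 + ½·0.29²)·1] / (σ√T) = (-0.3365 + 0.0610) / 0.2900 = -0.9497 ≈ -0.95
d₂ = -0.9497 − 0.2900 = -1.2397 ≈ -1.24
e^(−rT) = e^(−0.019·1) = 0.9812
C = 250·N(-0.95) − 350·0.9812·N(-1.24) = 250·0.1711 − 350·0.9812·0.1075 = 42.7750 − 36.9176 = 5.8574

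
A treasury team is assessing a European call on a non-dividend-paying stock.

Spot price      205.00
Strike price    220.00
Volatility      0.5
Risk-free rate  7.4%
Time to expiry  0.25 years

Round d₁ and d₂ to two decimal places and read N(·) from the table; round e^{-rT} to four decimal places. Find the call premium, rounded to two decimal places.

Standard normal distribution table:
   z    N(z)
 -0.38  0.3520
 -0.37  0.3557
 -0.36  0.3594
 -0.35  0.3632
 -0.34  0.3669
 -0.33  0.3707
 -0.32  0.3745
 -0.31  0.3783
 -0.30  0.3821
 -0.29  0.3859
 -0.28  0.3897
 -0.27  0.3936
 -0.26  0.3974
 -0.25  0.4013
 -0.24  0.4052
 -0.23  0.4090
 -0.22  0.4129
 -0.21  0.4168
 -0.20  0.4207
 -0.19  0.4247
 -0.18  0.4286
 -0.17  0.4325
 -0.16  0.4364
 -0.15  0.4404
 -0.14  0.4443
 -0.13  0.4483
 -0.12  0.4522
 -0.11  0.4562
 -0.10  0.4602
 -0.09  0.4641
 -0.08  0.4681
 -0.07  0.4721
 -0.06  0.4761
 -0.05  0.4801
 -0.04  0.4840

15.90

σ√T = 0.5·√0.25 = 0.2500
d₁ = [ln(205/220) + (0.074 + ½·0.5²)·0.25] / (σ√T) = (-0.0706 + 0.0498) / 0.2500 = -0.0835 ⇒ -0.08
d₂ = -0.0835 − 0.2500 = -0.3335 ⇒ -0.33
e^(−rT) = e^(−0.074·0.25) = 0.9817
C = 205·N(-0.08) − 220·0.9817·N(-0.33) = 205·0.4681 − 220·0.9817·0.3707 = 95.9605 − 80.0616 = 15.8989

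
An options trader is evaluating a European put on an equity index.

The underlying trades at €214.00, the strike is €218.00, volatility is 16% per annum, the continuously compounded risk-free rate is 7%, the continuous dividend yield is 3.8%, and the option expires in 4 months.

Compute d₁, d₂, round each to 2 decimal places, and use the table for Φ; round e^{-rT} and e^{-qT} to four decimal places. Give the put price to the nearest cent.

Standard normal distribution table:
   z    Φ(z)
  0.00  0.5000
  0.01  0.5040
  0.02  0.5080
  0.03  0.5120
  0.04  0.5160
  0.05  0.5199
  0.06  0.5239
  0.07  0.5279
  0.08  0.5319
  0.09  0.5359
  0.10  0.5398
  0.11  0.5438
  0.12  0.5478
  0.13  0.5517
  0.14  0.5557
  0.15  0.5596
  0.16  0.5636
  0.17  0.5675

σ√T = 0.16·√0.3333 = 0.0924
d₁ = [ln(214/218) + (0.07 − 0.038 + 0.16²/2)·0.3333] / 0.0924 = [-0.0185 + 0.0149] / 0.0924 = -0.0388 ⇒ -0.04
d₂ = d₁ − σ√T = -0.0388 − 0.0924 = -0.1312 ⇒ -0.13
exp(−qT) = exp(−0.038·0.3333) = 0.9874;  exp(−rT) = exp(−0.07·0.3333) = 0.9769
P = 218·0.9769·N(0.13) − 214·0.9874·N(0.04) = 218·0.9769·0.5517 − 214·0.9874·0.5160 = 117.4923 − 109.0327 = 8.4597

€8.46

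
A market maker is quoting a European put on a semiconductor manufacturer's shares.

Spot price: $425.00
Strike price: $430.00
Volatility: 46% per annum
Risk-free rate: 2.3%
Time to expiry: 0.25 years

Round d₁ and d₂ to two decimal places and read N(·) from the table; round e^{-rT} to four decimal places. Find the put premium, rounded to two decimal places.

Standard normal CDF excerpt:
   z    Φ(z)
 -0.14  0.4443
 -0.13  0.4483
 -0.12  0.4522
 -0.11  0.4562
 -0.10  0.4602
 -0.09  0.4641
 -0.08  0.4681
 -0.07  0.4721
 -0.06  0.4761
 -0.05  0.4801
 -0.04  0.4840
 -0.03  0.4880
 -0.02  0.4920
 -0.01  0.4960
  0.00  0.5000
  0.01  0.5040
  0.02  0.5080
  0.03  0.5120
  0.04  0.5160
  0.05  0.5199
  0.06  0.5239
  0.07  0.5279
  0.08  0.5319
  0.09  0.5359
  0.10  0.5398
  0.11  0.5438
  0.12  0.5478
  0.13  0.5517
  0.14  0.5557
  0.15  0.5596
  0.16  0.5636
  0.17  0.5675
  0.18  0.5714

T = 0.25;  σ√T = 0.2300
d₁ = [ln(425/430) + (0.023 + ½·0.46²)·0.25] / (σ√T) = (-0.0117 + 0.0322) / 0.2300 = 0.0891 ⇒ 0.09
d₂ = 0.0891 − 0.2300 = -0.1409 ⇒ -0.14
exp(−rT) = exp(−0.023·0.25) = 0.9943
P = 430·0.9943·N(0.14) − 425·N(-0.09) = 430·0.9943·0.5557 − 425·0.4641 = 237.5890 − 197.2425 = 40.3465

$40.35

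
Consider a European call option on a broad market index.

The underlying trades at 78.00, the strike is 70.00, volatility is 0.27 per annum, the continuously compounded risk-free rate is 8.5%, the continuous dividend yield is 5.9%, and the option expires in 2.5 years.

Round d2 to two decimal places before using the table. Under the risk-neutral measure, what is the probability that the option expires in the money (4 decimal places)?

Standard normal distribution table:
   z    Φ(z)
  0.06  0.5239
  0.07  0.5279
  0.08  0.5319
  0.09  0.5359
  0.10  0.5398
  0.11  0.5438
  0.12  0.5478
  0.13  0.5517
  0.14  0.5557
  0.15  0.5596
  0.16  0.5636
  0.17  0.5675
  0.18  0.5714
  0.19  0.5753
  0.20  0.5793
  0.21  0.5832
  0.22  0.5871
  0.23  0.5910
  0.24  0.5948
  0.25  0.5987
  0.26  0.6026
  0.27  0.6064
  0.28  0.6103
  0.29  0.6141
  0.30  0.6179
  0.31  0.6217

σ√T = 0.27·√2.5 = 0.4269
ln(S/K) + (r − q + σ²/2)T = ln(78/70) + (0.085 − 0.059 + 0.27²/2)·2.5 = 0.1082 + 0.1561 = 0.2643
d₁ = 0.2643 / 0.4269 = 0.6192 ≈ 0.62
d₂ = d₁ − σ√T = 0.6192 − 0.4269 = 0.1923 ≈ 0.19
Pr(exercise) under Q = N(d₂) = 0.5753

0.5753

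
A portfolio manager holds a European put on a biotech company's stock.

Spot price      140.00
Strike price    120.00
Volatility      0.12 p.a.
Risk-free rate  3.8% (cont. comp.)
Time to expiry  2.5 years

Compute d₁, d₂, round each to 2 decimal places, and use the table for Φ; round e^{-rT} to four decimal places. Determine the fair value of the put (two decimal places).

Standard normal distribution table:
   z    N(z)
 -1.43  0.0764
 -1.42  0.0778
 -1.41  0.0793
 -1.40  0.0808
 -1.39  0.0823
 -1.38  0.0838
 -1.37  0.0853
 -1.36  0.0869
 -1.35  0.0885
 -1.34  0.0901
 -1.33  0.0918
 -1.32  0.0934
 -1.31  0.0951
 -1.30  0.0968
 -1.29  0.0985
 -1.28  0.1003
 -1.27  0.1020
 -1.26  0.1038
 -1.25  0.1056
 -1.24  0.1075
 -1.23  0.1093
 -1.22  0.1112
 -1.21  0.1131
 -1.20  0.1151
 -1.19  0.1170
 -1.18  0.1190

σ√T = 0.12 × 1.5811 = 0.1897
d₁ = [ln(140/120) + (0.038 + 0.12²/2)·2.5] / 0.1897 = [0.1542 + 0.1130] / 0.1897 = 1.4080 ≈ 1.41
d₂ = d₁ − σ√T = 1.4080 − 0.1897 = 1.2183 ≈ 1.22
e^(−rT) = e^(−0.038·2.5) = 0.9094
P = 120·0.9094·N(-1.22) − 140·N(-1.41) = 120·0.9094·0.1112 − 140·0.0793 = 12.1350 − 11.1020 = 1.0330

1.03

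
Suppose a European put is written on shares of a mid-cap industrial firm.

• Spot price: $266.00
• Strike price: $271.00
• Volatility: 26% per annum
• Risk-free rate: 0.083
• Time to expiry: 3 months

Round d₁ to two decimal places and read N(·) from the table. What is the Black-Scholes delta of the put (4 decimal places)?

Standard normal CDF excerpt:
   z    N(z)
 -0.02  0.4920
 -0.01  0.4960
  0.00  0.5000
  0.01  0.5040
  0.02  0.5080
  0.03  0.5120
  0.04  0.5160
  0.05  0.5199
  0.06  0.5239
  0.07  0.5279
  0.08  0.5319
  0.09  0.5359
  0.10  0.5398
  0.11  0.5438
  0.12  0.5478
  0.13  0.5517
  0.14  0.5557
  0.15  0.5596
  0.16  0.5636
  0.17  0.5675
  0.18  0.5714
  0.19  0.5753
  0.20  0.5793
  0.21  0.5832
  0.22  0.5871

σ√T = 0.26 × 0.5000 = 0.1300
d₁ = [ln(266/271) + (0.083 + 0.26²/2)·0.25] / 0.1300 = [-0.0186 + 0.0292] / 0.1300 = 0.0814 → 0.08
N(d₁) = N(0.08) = 0.5319
Δ_put = N(d₁) − 1 = 0.5319 − 1 = -0.4681

-0.4681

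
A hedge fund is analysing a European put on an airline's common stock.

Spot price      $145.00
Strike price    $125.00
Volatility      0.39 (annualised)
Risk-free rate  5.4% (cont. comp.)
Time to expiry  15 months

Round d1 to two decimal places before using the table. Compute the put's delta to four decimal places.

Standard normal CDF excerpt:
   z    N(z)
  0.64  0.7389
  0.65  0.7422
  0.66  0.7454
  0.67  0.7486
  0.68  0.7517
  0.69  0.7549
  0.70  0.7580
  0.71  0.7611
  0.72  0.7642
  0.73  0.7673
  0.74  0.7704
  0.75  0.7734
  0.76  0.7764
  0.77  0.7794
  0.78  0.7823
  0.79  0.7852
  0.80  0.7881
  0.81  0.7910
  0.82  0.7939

T = 1.25;  σ√T = 0.4360
d₁ = [ln(145/125) + (0.054 + 0.39²/2)·1.25] / 0.4360 = [0.1484 + 0.1626] / 0.4360 = 0.7132 which rounds to 0.71
N(d₁) = N(0.71) = 0.7611
Δ_put = N(d₁) − 1 = 0.7611 − 1 = -0.2389

-0.2389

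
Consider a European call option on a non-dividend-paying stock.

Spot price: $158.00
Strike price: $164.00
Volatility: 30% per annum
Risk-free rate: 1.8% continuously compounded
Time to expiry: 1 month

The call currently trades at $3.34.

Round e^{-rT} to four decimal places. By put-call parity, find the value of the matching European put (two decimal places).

$9.09

exp(−rT) = exp(−0.018·0.08333) = 0.9985
Put-call parity: C − P = S − K·e^(−rT) = 158 − 164·0.9985 = 158 − 163.7540 = -5.7540
P = C − (C − P) = 3.34 − (-5.7540) = 9.0940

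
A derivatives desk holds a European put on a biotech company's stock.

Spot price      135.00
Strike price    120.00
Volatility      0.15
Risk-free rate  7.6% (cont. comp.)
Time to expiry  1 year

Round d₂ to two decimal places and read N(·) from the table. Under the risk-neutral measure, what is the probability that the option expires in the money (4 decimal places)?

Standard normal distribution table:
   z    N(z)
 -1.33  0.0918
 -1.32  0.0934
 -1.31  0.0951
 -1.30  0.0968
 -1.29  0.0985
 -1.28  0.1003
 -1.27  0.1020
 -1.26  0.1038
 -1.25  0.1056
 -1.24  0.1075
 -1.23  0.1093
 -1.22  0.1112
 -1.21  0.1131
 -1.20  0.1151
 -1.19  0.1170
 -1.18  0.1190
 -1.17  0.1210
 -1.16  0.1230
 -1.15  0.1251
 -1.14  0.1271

σ√T = 0.15 × 1.0000 = 0.1500
d₁ = [ln(135/120) + (0.076 + ½·0.15²)·1] / (σ√T) = (0.1178 + 0.0872) / 0.1500 = 1.3669 which rounds to 1.37
d₂ = 1.3669 − 0.1500 = 1.2169 which rounds to 1.22
Pr(exercise) under Q = N(−d₂) = N(-1.22) = 0.1112

0.1112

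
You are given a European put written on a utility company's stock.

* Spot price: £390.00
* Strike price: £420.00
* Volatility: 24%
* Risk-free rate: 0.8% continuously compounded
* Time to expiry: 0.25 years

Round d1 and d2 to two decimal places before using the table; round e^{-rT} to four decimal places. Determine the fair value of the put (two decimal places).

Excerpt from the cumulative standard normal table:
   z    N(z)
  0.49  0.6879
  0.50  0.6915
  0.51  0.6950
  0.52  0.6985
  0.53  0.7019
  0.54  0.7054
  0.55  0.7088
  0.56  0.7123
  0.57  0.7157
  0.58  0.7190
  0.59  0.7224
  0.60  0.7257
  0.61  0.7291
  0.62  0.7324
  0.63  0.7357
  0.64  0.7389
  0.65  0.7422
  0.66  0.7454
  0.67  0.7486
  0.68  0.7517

£37.34

σ√T = 0.24·√0.25 = 0.1200
ln(S/K) + (r + σ²/2)T = ln(390/420) + (0.008 + 0.24²/2)·0.25 = -0.0741 + 0.0092 = -0.0649
d₁ = -0.0649 / 0.1200 = -0.5409 ≈ -0.54
d₂ = d₁ − σ√T = -0.5409 − 0.1200 = -0.6609 ≈ -0.66
exp(−rT) = exp(−0.008·0.25) = 0.9980
P = 420·0.9980·N(0.66) − 390·N(0.54) = 420·0.9980·0.7454 − 390·0.7054 = 312.4419 − 275.1060 = 37.3359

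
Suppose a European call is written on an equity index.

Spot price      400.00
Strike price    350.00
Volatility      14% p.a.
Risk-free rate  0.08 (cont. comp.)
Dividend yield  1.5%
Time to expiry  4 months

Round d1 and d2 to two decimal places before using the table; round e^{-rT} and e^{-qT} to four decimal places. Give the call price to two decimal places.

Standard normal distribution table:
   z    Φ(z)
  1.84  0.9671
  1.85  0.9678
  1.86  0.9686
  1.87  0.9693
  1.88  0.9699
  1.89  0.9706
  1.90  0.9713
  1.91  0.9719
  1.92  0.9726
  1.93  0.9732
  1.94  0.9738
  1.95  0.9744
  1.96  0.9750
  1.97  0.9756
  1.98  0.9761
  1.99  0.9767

T = 0.3333;  σ√T = 0.0808
d₁ = [ln(400/350) + (0.08 − 0.015 + 0.14²/2)·0.3333] / 0.0808 = [0.1335 + 0.0249] / 0.0808 = 1.9605 → 1.96
d₂ = d₁ − σ√T = 1.9605 − 0.0808 = 1.8797 → 1.88
e^(−qT) = e^(−0.015·0.3333) = 0.9950;  e^(−rT) = e^(−0.08·0.3333) = 0.9737
N(d₁) = N(1.96) = 0.9750;  N(d₂) = N(1.88) = 0.9699
C = 400·0.9950·0.9750 − 350·0.9737·0.9699 = 388.0500 − 330.5371 = 57.5129

57.51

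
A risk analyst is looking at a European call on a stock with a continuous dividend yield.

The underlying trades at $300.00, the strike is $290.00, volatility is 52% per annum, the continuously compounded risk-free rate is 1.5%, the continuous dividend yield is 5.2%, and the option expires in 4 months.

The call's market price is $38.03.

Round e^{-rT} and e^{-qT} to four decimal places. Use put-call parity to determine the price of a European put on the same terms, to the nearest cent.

e^(−qT) = e^(−0.052·0.3333) = 0.9828;  e^(−rT) = e^(−0.015·0.3333) = 0.9950
Put-call parity: C − P = S·e^(−qT) − K·e^(−rT) = 300·0.9828 − 290·0.9950 = 294.8400 − 288.5500 = 6.2900
P = C − (C − P) = 38.03 − (6.2900) = 31.7400

$31.74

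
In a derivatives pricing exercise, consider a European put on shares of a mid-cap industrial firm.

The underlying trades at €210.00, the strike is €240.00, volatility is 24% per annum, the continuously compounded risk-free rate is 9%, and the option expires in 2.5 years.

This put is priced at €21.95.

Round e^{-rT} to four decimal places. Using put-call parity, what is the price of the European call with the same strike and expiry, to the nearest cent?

exp(−rT) = exp(−0.09·2.5) = 0.7985
Put-call parity: C − P = S − K·e^(−rT) = 210 − 240·0.7985 = 210 − 191.6400 = 18.3600
C = P + (C − P) = 21.95 + (18.3600) = 40.3100

€40.31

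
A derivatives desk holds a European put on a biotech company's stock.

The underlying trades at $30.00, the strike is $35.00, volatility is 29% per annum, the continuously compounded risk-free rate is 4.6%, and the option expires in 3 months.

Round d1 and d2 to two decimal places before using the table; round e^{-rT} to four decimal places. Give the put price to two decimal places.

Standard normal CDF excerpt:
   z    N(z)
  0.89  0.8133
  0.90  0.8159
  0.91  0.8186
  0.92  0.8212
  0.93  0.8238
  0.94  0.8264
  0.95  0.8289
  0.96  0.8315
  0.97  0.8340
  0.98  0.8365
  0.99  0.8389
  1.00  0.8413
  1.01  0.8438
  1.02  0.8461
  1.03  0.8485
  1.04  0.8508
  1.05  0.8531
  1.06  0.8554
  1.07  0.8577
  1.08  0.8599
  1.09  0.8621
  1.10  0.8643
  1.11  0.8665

σ√T = 0.29·√0.25 = 0.1450
d₁ = [ln(30/35) + (0.046 + 0.29²/2)·0.25] / 0.1450 = [-0.1542 + 0.0220] / 0.1450 = -0.9113 → -0.91
d₂ = d₁ − σ√T = -0.9113 − 0.1450 = -1.0563 → -1.06
e^(−rT) = e^(−0.046·0.25) = 0.9886
P = 35·0.9886·N(1.06) − 30·N(0.91) = 35·0.9886·0.8554 − 30·0.8186 = 29.5977 − 24.5580 = 5.0397

$5.04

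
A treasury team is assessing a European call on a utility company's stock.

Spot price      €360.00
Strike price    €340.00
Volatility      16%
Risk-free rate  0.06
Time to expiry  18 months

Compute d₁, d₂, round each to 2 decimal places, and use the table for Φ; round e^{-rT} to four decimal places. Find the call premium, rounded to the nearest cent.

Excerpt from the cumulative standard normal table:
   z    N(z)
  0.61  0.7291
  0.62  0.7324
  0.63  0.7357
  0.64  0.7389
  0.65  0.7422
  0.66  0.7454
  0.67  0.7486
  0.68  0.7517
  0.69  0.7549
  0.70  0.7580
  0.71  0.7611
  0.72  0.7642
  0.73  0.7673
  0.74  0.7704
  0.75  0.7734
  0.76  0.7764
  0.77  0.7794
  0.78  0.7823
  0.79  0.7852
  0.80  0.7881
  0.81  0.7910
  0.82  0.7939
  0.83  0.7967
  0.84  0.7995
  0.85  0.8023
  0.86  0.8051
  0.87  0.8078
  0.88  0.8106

σ√T = 0.16·√1.5 = 0.1960
d₁ = [ln(360/340) + (0.06 + ½·0.16²)·1.5] / (σ√T) = (0.0572 + 0.1092) / 0.1960 = 0.8489 which rounds to 0.85
d₂ = 0.8489 − 0.1960 = 0.6530 which rounds to 0.65
exp(−rT) = exp(−0.06·1.5) = 0.9139
N(d₁) = N(0.85) = 0.8023;  N(d₂) = N(0.65) = 0.7422
C = 360·0.8023 − 340·0.9139·0.7422 = 288.8280 − 230.6208 = 58.2072

€58.21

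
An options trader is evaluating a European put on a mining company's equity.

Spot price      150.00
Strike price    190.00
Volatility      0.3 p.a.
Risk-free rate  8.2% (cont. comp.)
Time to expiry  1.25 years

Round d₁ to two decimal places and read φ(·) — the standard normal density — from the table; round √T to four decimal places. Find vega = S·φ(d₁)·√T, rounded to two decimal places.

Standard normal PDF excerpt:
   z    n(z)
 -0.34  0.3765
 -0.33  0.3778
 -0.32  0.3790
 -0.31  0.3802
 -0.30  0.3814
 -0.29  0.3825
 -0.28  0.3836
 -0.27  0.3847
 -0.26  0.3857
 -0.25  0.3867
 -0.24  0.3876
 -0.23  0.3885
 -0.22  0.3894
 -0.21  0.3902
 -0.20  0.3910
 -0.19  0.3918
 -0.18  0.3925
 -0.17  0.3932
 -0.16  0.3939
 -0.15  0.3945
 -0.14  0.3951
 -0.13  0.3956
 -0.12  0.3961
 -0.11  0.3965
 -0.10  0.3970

65.15

T = 1.25;  σ√T = 0.3354
d₁ = [ln(150/190) + (0.082 + ½·0.3²)·1.25] / (σ√T) = (-0.2364 + 0.1588) / 0.3354 = -0.2315 → -0.23
√T = √1.25 = 1.1180
φ(d₁) = φ(-0.23) = 0.3885
vega = S·φ(d₁)·√T = 150·0.3885·1.1180 = 65.1515
(Call and put vega coincide under Black-Scholes.)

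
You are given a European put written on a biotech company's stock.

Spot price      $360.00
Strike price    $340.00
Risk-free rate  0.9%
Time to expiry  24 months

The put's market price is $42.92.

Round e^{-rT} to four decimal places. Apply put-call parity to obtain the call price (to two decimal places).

$68.97

exp(−rT) = exp(−0.009·2) = 0.9822
Put-call parity: C − P = S − K·e^(−rT) = 360 − 340·0.9822 = 360 − 333.9480 = 26.0520
C = P + (C − P) = 42.92 + (26.0520) = 68.9720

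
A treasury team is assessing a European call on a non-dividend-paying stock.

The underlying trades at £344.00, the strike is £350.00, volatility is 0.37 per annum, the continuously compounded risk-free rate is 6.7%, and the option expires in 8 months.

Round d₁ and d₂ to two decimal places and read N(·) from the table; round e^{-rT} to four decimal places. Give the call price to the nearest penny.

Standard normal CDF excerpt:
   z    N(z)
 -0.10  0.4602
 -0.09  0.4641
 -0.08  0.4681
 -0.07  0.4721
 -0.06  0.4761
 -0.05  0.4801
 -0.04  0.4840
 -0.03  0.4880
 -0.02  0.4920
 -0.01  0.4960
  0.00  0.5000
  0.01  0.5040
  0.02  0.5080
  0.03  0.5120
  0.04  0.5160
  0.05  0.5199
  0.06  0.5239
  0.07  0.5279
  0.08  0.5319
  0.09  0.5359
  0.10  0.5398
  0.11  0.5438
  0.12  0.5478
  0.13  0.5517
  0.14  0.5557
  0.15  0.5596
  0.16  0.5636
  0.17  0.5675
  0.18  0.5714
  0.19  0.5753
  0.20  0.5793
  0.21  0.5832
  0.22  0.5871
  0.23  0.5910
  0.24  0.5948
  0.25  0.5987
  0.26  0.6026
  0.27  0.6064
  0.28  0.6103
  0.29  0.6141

σ√T = 0.37 × 0.8165 = 0.3021
ln(S/K) + (r + σ²/2)T = ln(344/350) + (0.067 + 0.37²/2)·0.6667 = -0.0173 + 0.0903 = 0.0730
d₁ = 0.0730 / 0.3021 = 0.2417 ≈ 0.24
d₂ = d₁ − σ√T = 0.2417 − 0.3021 = -0.0604 ≈ -0.06
exp(−rT) = exp(−0.067·0.6667) = 0.9563
C = 344·N(0.24) − 350·0.9563·N(-0.06) = 344·0.5948 − 350·0.9563·0.4761 = 204.6112 − 159.3531 = 45.2581

£45.26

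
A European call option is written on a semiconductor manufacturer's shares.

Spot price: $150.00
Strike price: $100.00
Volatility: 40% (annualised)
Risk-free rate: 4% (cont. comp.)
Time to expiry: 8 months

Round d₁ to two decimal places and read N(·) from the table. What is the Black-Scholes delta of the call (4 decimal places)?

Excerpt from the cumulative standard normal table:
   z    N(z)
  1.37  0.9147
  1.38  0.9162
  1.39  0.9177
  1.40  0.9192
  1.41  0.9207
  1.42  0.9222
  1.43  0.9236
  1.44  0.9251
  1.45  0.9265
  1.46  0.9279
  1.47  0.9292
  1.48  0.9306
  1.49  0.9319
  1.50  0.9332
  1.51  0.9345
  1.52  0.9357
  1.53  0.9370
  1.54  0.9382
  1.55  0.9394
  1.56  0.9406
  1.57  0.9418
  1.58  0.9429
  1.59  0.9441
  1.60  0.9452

0.9319

σ√T = 0.4 × 0.8165 = 0.3266
d₁ = [ln(150/100) + (0.04 + 0.4²/2)·0.6667] / 0.3266 = [0.4055 + 0.0800] / 0.3266 = 1.4864 ≈ 1.49
N(d₁) = N(1.49) = 0.9319
Δ_call = N(d₁) = 0.9319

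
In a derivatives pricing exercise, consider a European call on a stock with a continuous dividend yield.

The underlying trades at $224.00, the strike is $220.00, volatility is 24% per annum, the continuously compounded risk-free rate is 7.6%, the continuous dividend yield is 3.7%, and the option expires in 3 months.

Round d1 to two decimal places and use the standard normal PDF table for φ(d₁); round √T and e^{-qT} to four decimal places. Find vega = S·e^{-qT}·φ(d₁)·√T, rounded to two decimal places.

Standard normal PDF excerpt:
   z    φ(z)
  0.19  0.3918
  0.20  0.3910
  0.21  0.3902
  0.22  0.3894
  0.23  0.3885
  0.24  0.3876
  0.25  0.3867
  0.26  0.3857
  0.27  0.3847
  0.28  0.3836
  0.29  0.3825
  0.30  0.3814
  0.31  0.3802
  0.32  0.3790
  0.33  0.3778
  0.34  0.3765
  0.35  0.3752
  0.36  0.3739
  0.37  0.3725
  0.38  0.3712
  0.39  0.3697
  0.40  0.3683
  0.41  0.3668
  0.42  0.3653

σ√T = 0.24 × 0.5000 = 0.1200
d₁ = [ln(224/220) + (0.076 − 0.037 + 0.24²/2)·0.25] / 0.1200 = [0.0180 + 0.0169] / 0.1200 = 0.2914 ≈ 0.29
√T = √0.25 = 0.5000
φ(d₁) = φ(0.29) = 0.3825
exp(−qT) = exp(−0.037·0.25) = 0.9908
vega = S·exp(−qT)·φ(d₁)·√T = 224·0.9908·0.3825·0.5000 = 42.4459

42.45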